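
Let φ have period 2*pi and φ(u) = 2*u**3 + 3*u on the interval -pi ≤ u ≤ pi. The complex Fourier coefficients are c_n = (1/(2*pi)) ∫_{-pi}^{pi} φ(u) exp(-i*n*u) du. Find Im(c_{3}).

Since φ is real-valued, Im(c_{3}) = -(1/(2*pi)) ∫_{-pi}^{pi} φ(u) sin(3*u) du = -b_{3}/2.
φ is odd and sin(3*u) is odd, so the integrand is even: ∫_{-pi}^{pi} φ(u) sin(3*u) du = 2∫_0^{pi} φ(u) sin(3*u) du.
Integrating by parts three times (tabular method), an antiderivative of (2*u**3 + 3*u) sin(3*u) is -2*u**3*cos(3*u)/3 + 2*u**2*sin(3*u)/3 - 5*u*cos(3*u)/9 + 5*sin(3*u)/27; evaluating from 0 to pi: ∫_{0}^{pi} (2*u**3 + 3*u) sin(3*u) du = (pi*(5 + 6*pi**2)/9) - (0) = pi*(5 + 6*pi**2)/9.
So ∫_{-pi}^{pi} φ(u) sin(3*u) du = 2*pi*(5 + 6*pi**2)/9.
Hence Im(c_{3}) = (-1/(2*pi))·(2*pi*(5 + 6*pi**2)/9) = -2*pi**2/3 - 5/9.

-2*pi**2/3 - 5/9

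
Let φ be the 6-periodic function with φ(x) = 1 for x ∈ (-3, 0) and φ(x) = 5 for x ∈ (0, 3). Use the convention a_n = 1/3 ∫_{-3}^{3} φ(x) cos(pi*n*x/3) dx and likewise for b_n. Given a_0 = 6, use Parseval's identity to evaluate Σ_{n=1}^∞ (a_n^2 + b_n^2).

8

Parseval: a_0^2/2 + Σ_{n≥1} (a_n^2+b_n^2) = 1/3 ∫_{-3}^{3} φ(x)^2 dx = 26.
Subtract a_0^2/2 = 18: Σ (a_n^2+b_n^2) = 8.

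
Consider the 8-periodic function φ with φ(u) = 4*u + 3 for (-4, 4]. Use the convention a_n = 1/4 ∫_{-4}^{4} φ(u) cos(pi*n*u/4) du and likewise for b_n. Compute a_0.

6

a_0 = 1/4 ∫_{-4}^{4} φ(u) du = 1/4 · (24) = 6.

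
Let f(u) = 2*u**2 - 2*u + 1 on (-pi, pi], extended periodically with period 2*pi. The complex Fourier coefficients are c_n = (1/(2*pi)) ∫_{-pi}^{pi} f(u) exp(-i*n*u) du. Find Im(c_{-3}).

Since f is real-valued, Im(c_{-3}) = -(1/(2*pi)) ∫_{-pi}^{pi} f(u) sin(-3*u) du = b_{3}/2.
Integrating by parts twice (tabular method), an antiderivative of (2*u**2 - 2*u + 1) sin(-3*u) is 2*u**2*cos(3*u)/3 - 4*u*sin(3*u)/9 - 2*u*cos(3*u)/3 + 2*sin(3*u)/9 + 5*cos(3*u)/27; evaluating from -pi to pi: ∫_{-pi}^{pi} (2*u**2 - 2*u + 1) sin(-3*u) du = (-2*pi**2/3 - 5/27 + 2*pi/3) - (-2*pi**2/3 - 2*pi/3 - 5/27) = 4*pi/3.
Hence Im(c_{-3}) = (-1/(2*pi))·(4*pi/3) = -2/3.

-2/3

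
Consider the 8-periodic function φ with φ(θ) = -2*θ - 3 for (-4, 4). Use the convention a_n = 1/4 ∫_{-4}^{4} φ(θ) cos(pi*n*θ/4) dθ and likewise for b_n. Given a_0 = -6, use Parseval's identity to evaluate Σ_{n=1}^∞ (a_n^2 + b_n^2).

Parseval: a_0^2/2 + Σ_{n≥1} (a_n^2+b_n^2) = 1/4 ∫_{-4}^{4} φ(θ)^2 dθ = 182/3.
Subtract a_0^2/2 = 18: Σ (a_n^2+b_n^2) = 128/3.

128/3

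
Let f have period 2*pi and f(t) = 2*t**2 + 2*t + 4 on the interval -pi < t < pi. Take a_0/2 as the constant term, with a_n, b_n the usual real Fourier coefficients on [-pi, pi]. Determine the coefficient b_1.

b_1 = 1/pi ∫_{-pi}^{pi} f(t) sin(t) dt.
Integrating by parts twice (tabular method), an antiderivative of (2*t**2 + 2*t + 4) sin(t) is -2*t**2*cos(t) + 4*t*sin(t) - 2*t*cos(t) + 2*sin(t); evaluating from -pi to pi: ∫_{-pi}^{pi} (2*t**2 + 2*t + 4) sin(t) dt = (2*pi*(1 + pi)) - (2*pi*(-1 + pi)) = 4*pi.
Hence b_1 = (1/pi)·(4*pi) = 4.

4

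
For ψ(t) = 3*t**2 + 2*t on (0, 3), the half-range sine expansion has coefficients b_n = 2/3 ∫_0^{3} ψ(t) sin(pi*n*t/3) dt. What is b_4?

-33/(2*pi)

b_4 = 2/3 ∫_0^{3} (3*t**2 + 2*t) sin(4*pi*t/3) dt.
Integrating by parts twice (tabular method), an antiderivative of (3*t**2 + 2*t) sin(4*pi*t/3) is -9*t**2*cos(4*pi*t/3)/(4*pi) + 27*t*sin(4*pi*t/3)/(8*pi**2) - 3*t*cos(4*pi*t/3)/(2*pi) + 9*sin(4*pi*t/3)/(8*pi**2) + 81*cos(4*pi*t/3)/(32*pi**3); evaluating from 0 to 3: ∫_{0}^{3} (3*t**2 + 2*t) sin(4*pi*t/3) dt = (9*(9 - 88*pi**2)/(32*pi**3)) - (81/(32*pi**3)) = -99/(4*pi).
Hence b_4 = (2/3)·(-99/(4*pi)) = -33/(2*pi).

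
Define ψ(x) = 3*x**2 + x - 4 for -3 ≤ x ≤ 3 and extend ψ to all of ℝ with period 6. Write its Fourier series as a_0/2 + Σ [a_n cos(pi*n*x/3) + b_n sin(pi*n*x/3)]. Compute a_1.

a_1 = 1/3 ∫_{-3}^{3} ψ(x) cos(pi*x/3) dx.
Integrating by parts twice (tabular method), an antiderivative of (3*x**2 + x - 4) cos(pi*x/3) is 9*x**2*sin(pi*x/3)/pi + 3*x*sin(pi*x/3)/pi + 54*x*cos(pi*x/3)/pi**2 - 162*sin(pi*x/3)/pi**3 - 12*sin(pi*x/3)/pi + 9*cos(pi*x/3)/pi**2; evaluating from -3 to 3: ∫_{-3}^{3} (3*x**2 + x - 4) cos(pi*x/3) dx = (-171/pi**2) - (153/pi**2) = -324/pi**2.
Hence a_1 = (1/3)·(-324/pi**2) = -108/pi**2.

-108/pi**2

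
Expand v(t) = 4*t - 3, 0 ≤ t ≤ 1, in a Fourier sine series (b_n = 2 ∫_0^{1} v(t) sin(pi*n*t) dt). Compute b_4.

-2/pi

b_4 = 2 ∫_0^{1} (4*t - 3) sin(4*pi*t) dt.
Integrating by parts (boundary term plus one more integral), an antiderivative of (4*t - 3) sin(4*pi*t) is -t*cos(4*pi*t)/pi + sin(4*pi*t)/(4*pi**2) + 3*cos(4*pi*t)/(4*pi); evaluating from 0 to 1: ∫_{0}^{1} (4*t - 3) sin(4*pi*t) dt = (-1/(4*pi)) - (3/(4*pi)) = -1/pi.
Hence b_4 = 2·(-1/pi) = -2/pi.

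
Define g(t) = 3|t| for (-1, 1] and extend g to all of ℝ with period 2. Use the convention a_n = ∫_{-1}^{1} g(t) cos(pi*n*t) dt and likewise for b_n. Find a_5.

-12/(25*pi**2)

a_5 = ∫_{-1}^{1} g(t) cos(5*pi*t) dt.
g is even and cos(5*pi*t) is even, so the integrand is even and a_5 = 2 ∫_0^{1} g(t) cos(5*pi*t) dt.
Integrating by parts (boundary term plus one more integral), an antiderivative of (3*t) cos(5*pi*t) is 3*t*sin(5*pi*t)/(5*pi) + 3*cos(5*pi*t)/(25*pi**2); evaluating from 0 to 1: ∫_{0}^{1} (3*t) cos(5*pi*t) dt = (-3/(25*pi**2)) - (3/(25*pi**2)) = -6/(25*pi**2).
Hence a_5 = 2·(-6/(25*pi**2)) = -12/(25*pi**2).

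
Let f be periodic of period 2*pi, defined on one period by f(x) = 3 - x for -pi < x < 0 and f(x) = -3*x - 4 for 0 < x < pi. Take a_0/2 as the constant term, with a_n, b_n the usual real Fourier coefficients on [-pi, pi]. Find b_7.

-2/pi - 4/7

b_7 = 1/pi ∫_{-pi}^{pi} f(x) sin(7*x) dx.
Split the integral at the breakpoints.
Integrating by parts (boundary term plus one more integral), an antiderivative of (3 - x) sin(7*x) is x*cos(7*x)/7 - sin(7*x)/49 - 3*cos(7*x)/7; evaluating from -pi to 0: ∫_{-pi}^{0} (3 - x) sin(7*x) dx = (-3/7) - (3/7 + pi/7) = -6/7 - pi/7.
Integrating by parts (boundary term plus one more integral), an antiderivative of (-3*x - 4) sin(7*x) is 3*x*cos(7*x)/7 - 3*sin(7*x)/49 + 4*cos(7*x)/7; evaluating from 0 to pi: ∫_{0}^{pi} (-3*x - 4) sin(7*x) dx = (-3*pi/7 - 4/7) - (4/7) = -3*pi/7 - 8/7.
Summing the pieces and multiplying by (1/pi) gives b_7 = -2/pi - 4/7.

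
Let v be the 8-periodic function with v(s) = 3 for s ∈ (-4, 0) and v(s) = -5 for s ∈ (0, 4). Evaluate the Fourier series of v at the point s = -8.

-1

s = -8 differs from s = 0 by -1 full period(s), and the series is 8-periodic.
At s = 0 the one-sided limits are v(0^-) = 3 and v(0^+) = -5.
By Dirichlet's theorem the series converges to their average, [(3) + (-5)]/2 = -1.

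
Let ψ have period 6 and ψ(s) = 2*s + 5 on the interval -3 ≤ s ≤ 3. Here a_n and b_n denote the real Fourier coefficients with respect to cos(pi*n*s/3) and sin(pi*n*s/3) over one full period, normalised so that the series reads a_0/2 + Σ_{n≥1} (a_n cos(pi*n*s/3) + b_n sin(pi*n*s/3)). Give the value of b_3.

b_3 = 1/3 ∫_{-3}^{3} ψ(s) sin(pi*s) ds.
Integrating by parts (boundary term plus one more integral), an antiderivative of (2*s + 5) sin(pi*s) is -2*s*cos(pi*s)/pi + 2*sin(pi*s)/pi**2 - 5*cos(pi*s)/pi; evaluating from -3 to 3: ∫_{-3}^{3} (2*s + 5) sin(pi*s) ds = (11/pi) - (-1/pi) = 12/pi.
Hence b_3 = (1/3)·(12/pi) = 4/pi.

4/pi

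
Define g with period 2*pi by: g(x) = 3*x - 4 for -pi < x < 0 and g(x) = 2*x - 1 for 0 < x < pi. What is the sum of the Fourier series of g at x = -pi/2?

g is continuous at x = -pi/2 with value -3*pi/2 - 4, so the series converges to -3*pi/2 - 4 there.

-3*pi/2 - 4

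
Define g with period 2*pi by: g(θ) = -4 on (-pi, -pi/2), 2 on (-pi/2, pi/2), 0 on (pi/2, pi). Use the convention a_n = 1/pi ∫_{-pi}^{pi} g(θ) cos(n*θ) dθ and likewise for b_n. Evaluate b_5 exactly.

b_5 = 1/pi ∫_{-pi}^{pi} g(θ) sin(5*θ) dθ.
Split the integral at the breakpoints.
Directly, an antiderivative of (-4) sin(5*θ) is 4*cos(5*θ)/5; evaluating from -pi to -pi/2: ∫_{-pi}^{-pi/2} (-4) sin(5*θ) dθ = (0) - (-4/5) = 4/5.
Directly, an antiderivative of (2) sin(5*θ) is -2*cos(5*θ)/5; evaluating from -pi/2 to pi/2: ∫_{-pi/2}^{pi/2} (2) sin(5*θ) dθ = (0) - (0) = 0.
∫_{pi/2}^{pi} (0) sin(5*θ) dθ = 0.
Summing the pieces and multiplying by (1/pi) gives b_5 = 4/(5*pi).

4/(5*pi)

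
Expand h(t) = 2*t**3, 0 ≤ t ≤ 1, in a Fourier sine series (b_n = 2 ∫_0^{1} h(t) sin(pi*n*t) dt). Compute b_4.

(3/8 - pi**2)/pi**3

b_4 = 2 ∫_0^{1} (2*t**3) sin(4*pi*t) dt.
Integrating by parts three times (tabular method), an antiderivative of (2*t**3) sin(4*pi*t) is -t**3*cos(4*pi*t)/(2*pi) + 3*t**2*sin(4*pi*t)/(8*pi**2) + 3*t*cos(4*pi*t)/(16*pi**3) - 3*sin(4*pi*t)/(64*pi**4); evaluating from 0 to 1: ∫_{0}^{1} (2*t**3) sin(4*pi*t) dt = ((3 - 8*pi**2)/(16*pi**3)) - (0) = (3 - 8*pi**2)/(16*pi**3).
Hence b_4 = 2·((3 - 8*pi**2)/(16*pi**3)) = (3/8 - pi**2)/pi**3.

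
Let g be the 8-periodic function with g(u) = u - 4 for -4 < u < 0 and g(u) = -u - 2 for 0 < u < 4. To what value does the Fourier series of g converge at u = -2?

-6

g is continuous at u = -2 with value -6, so the series converges to -6 there.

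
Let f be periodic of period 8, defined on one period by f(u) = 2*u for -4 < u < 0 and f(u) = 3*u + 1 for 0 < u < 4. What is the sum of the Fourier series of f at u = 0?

At u = 0 the one-sided limits are f(0^-) = 0 and f(0^+) = 1.
By Dirichlet's theorem the series converges to their average, [(0) + (1)]/2 = 1/2.

1/2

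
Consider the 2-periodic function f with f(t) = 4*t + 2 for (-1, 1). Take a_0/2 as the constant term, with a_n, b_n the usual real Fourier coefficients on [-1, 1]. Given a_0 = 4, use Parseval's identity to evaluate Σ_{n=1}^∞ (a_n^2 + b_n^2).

Parseval: a_0^2/2 + Σ_{n≥1} (a_n^2+b_n^2) = ∫_{-1}^{1} f(t)^2 dt = 56/3.
Subtract a_0^2/2 = 8: Σ (a_n^2+b_n^2) = 32/3.

32/3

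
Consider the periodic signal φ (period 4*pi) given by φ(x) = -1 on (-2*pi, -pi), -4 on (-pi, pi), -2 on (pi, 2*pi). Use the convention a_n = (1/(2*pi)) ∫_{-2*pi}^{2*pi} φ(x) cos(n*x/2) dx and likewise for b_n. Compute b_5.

-1/(5*pi)

b_5 = (1/(2*pi)) ∫_{-2*pi}^{2*pi} φ(x) sin(5*x/2) dx.
Split the integral at the breakpoints.
Directly, an antiderivative of (-1) sin(5*x/2) is 2*cos(5*x/2)/5; evaluating from -2*pi to -pi: ∫_{-2*pi}^{-pi} (-1) sin(5*x/2) dx = (0) - (-2/5) = 2/5.
Directly, an antiderivative of (-4) sin(5*x/2) is 8*cos(5*x/2)/5; evaluating from -pi to pi: ∫_{-pi}^{pi} (-4) sin(5*x/2) dx = (0) - (0) = 0.
Directly, an antiderivative of (-2) sin(5*x/2) is 4*cos(5*x/2)/5; evaluating from pi to 2*pi: ∫_{pi}^{2*pi} (-2) sin(5*x/2) dx = (-4/5) - (0) = -4/5.
Summing the pieces and multiplying by (1/(2*pi)) gives b_5 = -1/(5*pi).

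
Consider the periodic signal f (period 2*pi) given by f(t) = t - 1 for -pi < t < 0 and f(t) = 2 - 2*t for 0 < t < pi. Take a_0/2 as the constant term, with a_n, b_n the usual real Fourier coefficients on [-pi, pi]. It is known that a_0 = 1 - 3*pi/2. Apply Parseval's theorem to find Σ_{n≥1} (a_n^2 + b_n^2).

Parseval: a_0^2/2 + Σ_{n≥1} (a_n^2+b_n^2) = 1/pi ∫_{-pi}^{pi} f(t)^2 dt = -3*pi + 5 + 5*pi**2/3.
Subtract a_0^2/2 = (2 - 3*pi)**2/8: Σ (a_n^2+b_n^2) = -3*pi/2 + 9/2 + 13*pi**2/24.

-3*pi/2 + 9/2 + 13*pi**2/24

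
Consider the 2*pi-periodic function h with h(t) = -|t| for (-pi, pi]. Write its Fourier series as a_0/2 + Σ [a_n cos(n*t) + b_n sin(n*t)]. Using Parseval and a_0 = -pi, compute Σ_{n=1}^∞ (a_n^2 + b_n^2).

pi**2/6

Parseval: a_0^2/2 + Σ_{n≥1} (a_n^2+b_n^2) = 1/pi ∫_{-pi}^{pi} h(t)^2 dt = 2*pi**2/3.
Subtract a_0^2/2 = pi**2/2: Σ (a_n^2+b_n^2) = pi**2/6.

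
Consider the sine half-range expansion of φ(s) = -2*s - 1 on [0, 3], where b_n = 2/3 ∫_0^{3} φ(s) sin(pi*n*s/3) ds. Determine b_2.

6/pi

b_2 = 2/3 ∫_0^{3} (-2*s - 1) sin(2*pi*s/3) ds.
Integrating by parts (boundary term plus one more integral), an antiderivative of (-2*s - 1) sin(2*pi*s/3) is 3*s*cos(2*pi*s/3)/pi - 9*sin(2*pi*s/3)/(2*pi**2) + 3*cos(2*pi*s/3)/(2*pi); evaluating from 0 to 3: ∫_{0}^{3} (-2*s - 1) sin(2*pi*s/3) ds = (21/(2*pi)) - (3/(2*pi)) = 9/pi.
Hence b_2 = (2/3)·(9/pi) = 6/pi.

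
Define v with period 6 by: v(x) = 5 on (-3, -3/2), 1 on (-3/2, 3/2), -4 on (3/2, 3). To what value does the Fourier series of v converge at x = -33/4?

x = -33/4 differs from x = -9/4 by -1 full period(s), and the series is 6-periodic.
v is continuous at x = -9/4 with value 5, so the series converges to 5 there.

5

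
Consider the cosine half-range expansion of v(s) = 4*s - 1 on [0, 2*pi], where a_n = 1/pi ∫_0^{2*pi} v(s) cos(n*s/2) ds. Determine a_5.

-32/(25*pi)

a_5 = 1/pi ∫_0^{2*pi} (4*s - 1) cos(5*s/2) ds.
Integrating by parts (boundary term plus one more integral), an antiderivative of (4*s - 1) cos(5*s/2) is 8*s*sin(5*s/2)/5 - 2*sin(5*s/2)/5 + 16*cos(5*s/2)/25; evaluating from 0 to 2*pi: ∫_{0}^{2*pi} (4*s - 1) cos(5*s/2) ds = (-16/25) - (16/25) = -32/25.
Hence a_5 = (1/pi)·(-32/25) = -32/(25*pi).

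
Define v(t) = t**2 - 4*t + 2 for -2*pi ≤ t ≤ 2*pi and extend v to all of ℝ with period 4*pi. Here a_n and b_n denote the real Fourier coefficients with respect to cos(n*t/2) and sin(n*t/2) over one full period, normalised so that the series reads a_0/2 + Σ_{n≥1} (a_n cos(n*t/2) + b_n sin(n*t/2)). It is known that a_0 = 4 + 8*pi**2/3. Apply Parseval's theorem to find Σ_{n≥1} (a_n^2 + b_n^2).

128*pi**2*(pi**2 + 15)/45

Parseval: a_0^2/2 + Σ_{n≥1} (a_n^2+b_n^2) = (1/(2*pi)) ∫_{-2*pi}^{2*pi} v(t)^2 dt = 8 + 160*pi**2/3 + 32*pi**4/5.
Subtract a_0^2/2 = 8*(3 + 2*pi**2)**2/9: Σ (a_n^2+b_n^2) = 128*pi**2*(pi**2 + 15)/45.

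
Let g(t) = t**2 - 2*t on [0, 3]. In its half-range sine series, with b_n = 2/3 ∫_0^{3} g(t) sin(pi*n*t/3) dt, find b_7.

b_7 = 2/3 ∫_0^{3} (t**2 - 2*t) sin(7*pi*t/3) dt.
Integrating by parts twice (tabular method), an antiderivative of (t**2 - 2*t) sin(7*pi*t/3) is -3*t**2*cos(7*pi*t/3)/(7*pi) + 18*t*sin(7*pi*t/3)/(49*pi**2) + 6*t*cos(7*pi*t/3)/(7*pi) - 18*sin(7*pi*t/3)/(49*pi**2) + 54*cos(7*pi*t/3)/(343*pi**3); evaluating from 0 to 3: ∫_{0}^{3} (t**2 - 2*t) sin(7*pi*t/3) dt = (9*(-6 + 49*pi**2)/(343*pi**3)) - (54/(343*pi**3)) = 9*(-12 + 49*pi**2)/(343*pi**3).
Hence b_7 = (2/3)·(9*(-12 + 49*pi**2)/(343*pi**3)) = 6*(-12 + 49*pi**2)/(343*pi**3).

6*(-12 + 49*pi**2)/(343*pi**3)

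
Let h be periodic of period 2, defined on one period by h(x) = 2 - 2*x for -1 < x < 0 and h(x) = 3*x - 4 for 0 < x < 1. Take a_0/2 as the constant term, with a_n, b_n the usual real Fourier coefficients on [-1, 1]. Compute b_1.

b_1 = ∫_{-1}^{1} h(x) sin(pi*x) dx.
Split the integral at the breakpoints.
Integrating by parts (boundary term plus one more integral), an antiderivative of (2 - 2*x) sin(pi*x) is 2*x*cos(pi*x)/pi - 2*sin(pi*x)/pi**2 - 2*cos(pi*x)/pi; evaluating from -1 to 0: ∫_{-1}^{0} (2 - 2*x) sin(pi*x) dx = (-2/pi) - (4/pi) = -6/pi.
Integrating by parts (boundary term plus one more integral), an antiderivative of (3*x - 4) sin(pi*x) is -3*x*cos(pi*x)/pi + 3*sin(pi*x)/pi**2 + 4*cos(pi*x)/pi; evaluating from 0 to 1: ∫_{0}^{1} (3*x - 4) sin(pi*x) dx = (-1/pi) - (4/pi) = -5/pi.
Summing the pieces gives b_1 = -11/pi.

-11/pi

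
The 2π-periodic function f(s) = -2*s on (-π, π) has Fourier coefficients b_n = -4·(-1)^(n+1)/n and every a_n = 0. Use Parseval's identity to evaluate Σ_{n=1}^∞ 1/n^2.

pi**2/6

Parseval: Σ b_n^2 = (1/π) ∫_{-π}^{π} f(s)^2 ds = 8*pi**2/3.
Σ b_n^2 = Σ 16/n^2, so Σ 1/n^2 = (8*pi**2/3)/16 = pi**2/6.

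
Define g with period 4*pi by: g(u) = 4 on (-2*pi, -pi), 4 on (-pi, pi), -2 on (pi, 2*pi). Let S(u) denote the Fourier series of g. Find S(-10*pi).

1

u = -10*pi differs from u = -2*pi by -2 full period(s), and the series is 4*pi-periodic.
At u = -2*pi the one-sided limits are g(-2*pi^-) = -2 and g(-2*pi^+) = 4.
By Dirichlet's theorem the series converges to their average, [(-2) + (4)]/2 = 1.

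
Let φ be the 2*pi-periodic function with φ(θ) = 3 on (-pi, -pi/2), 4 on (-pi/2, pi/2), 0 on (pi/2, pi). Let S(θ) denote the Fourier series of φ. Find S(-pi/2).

7/2

At θ = -pi/2 the one-sided limits are φ(-pi/2^-) = 3 and φ(-pi/2^+) = 4.
By Dirichlet's theorem the series converges to their average, [(3) + (4)]/2 = 7/2.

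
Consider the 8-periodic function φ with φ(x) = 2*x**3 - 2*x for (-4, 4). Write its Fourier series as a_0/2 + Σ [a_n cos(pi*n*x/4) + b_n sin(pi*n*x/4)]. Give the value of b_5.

b_5 = 1/4 ∫_{-4}^{4} φ(x) sin(5*pi*x/4) dx.
φ is odd and sin(5*pi*x/4) is odd, so the integrand is even and b_5 = 1/2 ∫_0^{4} φ(x) sin(5*pi*x/4) dx.
Integrating by parts three times (tabular method), an antiderivative of (2*x**3 - 2*x) sin(5*pi*x/4) is -8*x**3*cos(5*pi*x/4)/(5*pi) + 96*x**2*sin(5*pi*x/4)/(25*pi**2) + 768*x*cos(5*pi*x/4)/(125*pi**3) + 8*x*cos(5*pi*x/4)/(5*pi) - 32*sin(5*pi*x/4)/(25*pi**2) - 3072*sin(5*pi*x/4)/(625*pi**4); evaluating from 0 to 4: ∫_{0}^{4} (2*x**3 - 2*x) sin(5*pi*x/4) dx = (-3072/(125*pi**3) + 96/pi) - (0) = -3072/(125*pi**3) + 96/pi.
Hence b_5 = (1/2)·(-3072/(125*pi**3) + 96/pi) = -1536/(125*pi**3) + 48/pi.

-1536/(125*pi**3) + 48/pi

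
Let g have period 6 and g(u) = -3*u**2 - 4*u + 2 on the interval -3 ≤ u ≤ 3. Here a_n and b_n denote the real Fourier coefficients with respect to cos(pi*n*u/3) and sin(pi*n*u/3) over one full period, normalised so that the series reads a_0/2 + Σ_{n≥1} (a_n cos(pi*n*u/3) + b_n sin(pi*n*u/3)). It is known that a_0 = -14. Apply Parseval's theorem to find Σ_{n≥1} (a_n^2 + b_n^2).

Parseval: a_0^2/2 + Σ_{n≥1} (a_n^2+b_n^2) = 1/3 ∫_{-3}^{3} g(u)^2 du = 1618/5.
Subtract a_0^2/2 = 98: Σ (a_n^2+b_n^2) = 1128/5.

1128/5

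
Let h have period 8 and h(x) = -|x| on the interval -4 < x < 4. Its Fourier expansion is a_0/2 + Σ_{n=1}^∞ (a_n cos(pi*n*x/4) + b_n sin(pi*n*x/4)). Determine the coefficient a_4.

0

a_4 = 1/4 ∫_{-4}^{4} h(x) cos(pi*x) dx.
h is even and cos(pi*x) is even, so the integrand is even and a_4 = 1/2 ∫_0^{4} h(x) cos(pi*x) dx.
Integrating by parts (boundary term plus one more integral), an antiderivative of (-x) cos(pi*x) is -x*sin(pi*x)/pi - cos(pi*x)/pi**2; evaluating from 0 to 4: ∫_{0}^{4} (-x) cos(pi*x) dx = (-1/pi**2) - (-1/pi**2) = 0.
Hence a_4 = (1/2)·(0) = 0.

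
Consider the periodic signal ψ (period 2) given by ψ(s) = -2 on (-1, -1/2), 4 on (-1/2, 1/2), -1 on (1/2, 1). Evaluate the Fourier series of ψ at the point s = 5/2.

3/2

s = 5/2 differs from s = 1/2 by 1 full period(s), and the series is 2-periodic.
At s = 1/2 the one-sided limits are ψ(1/2^-) = 4 and ψ(1/2^+) = -1.
By Dirichlet's theorem the series converges to their average, [(4) + (-1)]/2 = 3/2.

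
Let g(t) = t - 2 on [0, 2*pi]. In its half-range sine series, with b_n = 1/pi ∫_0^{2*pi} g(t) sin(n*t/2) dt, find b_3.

4*(-2 + pi)/(3*pi)

b_3 = 1/pi ∫_0^{2*pi} (t - 2) sin(3*t/2) dt.
Integrating by parts (boundary term plus one more integral), an antiderivative of (t - 2) sin(3*t/2) is -2*t*cos(3*t/2)/3 + 4*sin(3*t/2)/9 + 4*cos(3*t/2)/3; evaluating from 0 to 2*pi: ∫_{0}^{2*pi} (t - 2) sin(3*t/2) dt = (-4/3 + 4*pi/3) - (4/3) = -8/3 + 4*pi/3.
Hence b_3 = (1/pi)·(-8/3 + 4*pi/3) = 4*(-2 + pi)/(3*pi).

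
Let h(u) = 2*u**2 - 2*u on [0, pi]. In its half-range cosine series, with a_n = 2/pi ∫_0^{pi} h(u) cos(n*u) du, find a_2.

a_2 = 2/pi ∫_0^{pi} (2*u**2 - 2*u) cos(2*u) du.
Integrating by parts twice (tabular method), an antiderivative of (2*u**2 - 2*u) cos(2*u) is u**2*sin(2*u) - u*sin(2*u) + u*cos(2*u) - sin(2*u)/2 - cos(2*u)/2; evaluating from 0 to pi: ∫_{0}^{pi} (2*u**2 - 2*u) cos(2*u) du = (-1/2 + pi) - (-1/2) = pi.
Hence a_2 = (2/pi)·(pi) = 2.

2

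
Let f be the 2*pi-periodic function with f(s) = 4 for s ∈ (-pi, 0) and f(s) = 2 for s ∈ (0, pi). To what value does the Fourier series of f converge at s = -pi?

3

At s = -pi the one-sided limits are f(-pi^-) = 2 and f(-pi^+) = 4.
By Dirichlet's theorem the series converges to their average, [(2) + (4)]/2 = 3.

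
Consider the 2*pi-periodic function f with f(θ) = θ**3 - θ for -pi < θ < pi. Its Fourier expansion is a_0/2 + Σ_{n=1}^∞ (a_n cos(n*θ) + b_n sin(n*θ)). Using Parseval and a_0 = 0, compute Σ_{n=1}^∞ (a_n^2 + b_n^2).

2*pi**2*(-42*pi**2 + 35 + 15*pi**4)/105

Parseval: a_0^2/2 + Σ_{n≥1} (a_n^2+b_n^2) = 1/pi ∫_{-pi}^{pi} f(θ)^2 dθ = 2*pi**2*(-42*pi**2 + 35 + 15*pi**4)/105.
Subtract a_0^2/2 = 0: Σ (a_n^2+b_n^2) = 2*pi**2*(-42*pi**2 + 35 + 15*pi**4)/105.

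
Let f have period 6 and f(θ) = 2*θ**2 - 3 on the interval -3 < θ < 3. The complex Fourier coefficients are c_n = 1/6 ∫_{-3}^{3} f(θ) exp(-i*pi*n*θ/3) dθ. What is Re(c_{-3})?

-4/pi**2

Since f is real-valued, Re(c_{-3}) = 1/6 ∫_{-3}^{3} f(θ) cos(-pi*θ) dθ = a_{3}/2.
f is even and cos(-pi*θ) is even, so the integrand is even: ∫_{-3}^{3} f(θ) cos(-pi*θ) dθ = 2∫_0^{3} f(θ) cos(-pi*θ) dθ.
Integrating by parts twice (tabular method), an antiderivative of (2*θ**2 - 3) cos(-pi*θ) is 2*θ**2*sin(pi*θ)/pi + 4*θ*cos(pi*θ)/pi**2 - 3*sin(pi*θ)/pi - 4*sin(pi*θ)/pi**3; evaluating from 0 to 3: ∫_{0}^{3} (2*θ**2 - 3) cos(-pi*θ) dθ = (-12/pi**2) - (0) = -12/pi**2.
So ∫_{-3}^{3} f(θ) cos(-pi*θ) dθ = -24/pi**2.
Hence Re(c_{-3}) = (1/6)·(-24/pi**2) = -4/pi**2.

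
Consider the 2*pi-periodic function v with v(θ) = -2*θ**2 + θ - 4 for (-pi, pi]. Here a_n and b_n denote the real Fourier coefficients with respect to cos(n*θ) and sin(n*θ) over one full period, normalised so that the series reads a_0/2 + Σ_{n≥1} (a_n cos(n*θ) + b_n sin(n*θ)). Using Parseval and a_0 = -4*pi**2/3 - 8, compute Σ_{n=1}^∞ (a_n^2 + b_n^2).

Parseval: a_0^2/2 + Σ_{n≥1} (a_n^2+b_n^2) = 1/pi ∫_{-pi}^{pi} v(θ)^2 dθ = 32 + 34*pi**2/3 + 8*pi**4/5.
Subtract a_0^2/2 = 8*(6 + pi**2)**2/9: Σ (a_n^2+b_n^2) = 2*pi**2*(15 + 16*pi**2)/45.

2*pi**2*(15 + 16*pi**2)/45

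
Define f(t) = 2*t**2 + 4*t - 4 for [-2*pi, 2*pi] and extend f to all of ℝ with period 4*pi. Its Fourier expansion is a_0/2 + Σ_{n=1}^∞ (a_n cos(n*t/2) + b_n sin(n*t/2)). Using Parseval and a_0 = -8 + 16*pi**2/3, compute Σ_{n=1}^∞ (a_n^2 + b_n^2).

128*pi**2*(15 + 4*pi**2)/45

Parseval: a_0^2/2 + Σ_{n≥1} (a_n^2+b_n^2) = (1/(2*pi)) ∫_{-2*pi}^{2*pi} f(t)^2 dt = 32 + 128*pi**4/5.
Subtract a_0^2/2 = 32*(3 - 2*pi**2)**2/9: Σ (a_n^2+b_n^2) = 128*pi**2*(15 + 4*pi**2)/45.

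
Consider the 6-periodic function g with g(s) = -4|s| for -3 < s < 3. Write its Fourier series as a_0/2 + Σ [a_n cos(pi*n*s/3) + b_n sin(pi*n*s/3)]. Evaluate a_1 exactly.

48/pi**2

a_1 = 1/3 ∫_{-3}^{3} g(s) cos(pi*s/3) ds.
g is even and cos(pi*s/3) is even, so the integrand is even and a_1 = 2/3 ∫_0^{3} g(s) cos(pi*s/3) ds.
Integrating by parts (boundary term plus one more integral), an antiderivative of (-4*s) cos(pi*s/3) is -12*s*sin(pi*s/3)/pi - 36*cos(pi*s/3)/pi**2; evaluating from 0 to 3: ∫_{0}^{3} (-4*s) cos(pi*s/3) ds = (36/pi**2) - (-36/pi**2) = 72/pi**2.
Hence a_1 = (2/3)·(72/pi**2) = 48/pi**2.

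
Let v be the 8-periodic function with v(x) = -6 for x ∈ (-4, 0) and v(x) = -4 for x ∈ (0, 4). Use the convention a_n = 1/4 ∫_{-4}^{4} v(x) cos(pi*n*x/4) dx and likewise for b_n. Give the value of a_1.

0

a_1 = 1/4 ∫_{-4}^{4} v(x) cos(pi*x/4) dx.
Split the integral at the breakpoints.
Directly, an antiderivative of (-6) cos(pi*x/4) is -24*sin(pi*x/4)/pi; evaluating from -4 to 0: ∫_{-4}^{0} (-6) cos(pi*x/4) dx = (0) - (0) = 0.
Directly, an antiderivative of (-4) cos(pi*x/4) is -16*sin(pi*x/4)/pi; evaluating from 0 to 4: ∫_{0}^{4} (-4) cos(pi*x/4) dx = (0) - (0) = 0.
Summing the pieces and multiplying by (1/4) gives a_1 = 0.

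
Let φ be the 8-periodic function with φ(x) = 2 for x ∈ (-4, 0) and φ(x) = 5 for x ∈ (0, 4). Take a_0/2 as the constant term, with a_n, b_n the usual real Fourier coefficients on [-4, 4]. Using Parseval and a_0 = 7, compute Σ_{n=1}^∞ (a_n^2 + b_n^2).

Parseval: a_0^2/2 + Σ_{n≥1} (a_n^2+b_n^2) = 1/4 ∫_{-4}^{4} φ(x)^2 dx = 29.
Subtract a_0^2/2 = 49/2: Σ (a_n^2+b_n^2) = 9/2.

9/2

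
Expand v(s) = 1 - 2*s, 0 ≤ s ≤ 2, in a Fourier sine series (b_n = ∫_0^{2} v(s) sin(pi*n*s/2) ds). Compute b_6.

b_6 = ∫_0^{2} (1 - 2*s) sin(3*pi*s) ds.
Integrating by parts (boundary term plus one more integral), an antiderivative of (1 - 2*s) sin(3*pi*s) is 2*s*cos(3*pi*s)/(3*pi) - 2*sin(3*pi*s)/(9*pi**2) - cos(3*pi*s)/(3*pi); evaluating from 0 to 2: ∫_{0}^{2} (1 - 2*s) sin(3*pi*s) ds = (1/pi) - (-1/(3*pi)) = 4/(3*pi).
Hence b_6 = 4/(3*pi).

4/(3*pi)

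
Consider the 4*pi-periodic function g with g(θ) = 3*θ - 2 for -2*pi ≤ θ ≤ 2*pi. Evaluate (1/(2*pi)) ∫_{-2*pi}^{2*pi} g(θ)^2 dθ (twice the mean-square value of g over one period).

(1/(2*pi)) ∫_{-2*pi}^{2*pi} g(θ)^2 dθ = (1/(2*pi)) · (16*pi + 48*pi**3) = 8 + 24*pi**2.

8 + 24*pi**2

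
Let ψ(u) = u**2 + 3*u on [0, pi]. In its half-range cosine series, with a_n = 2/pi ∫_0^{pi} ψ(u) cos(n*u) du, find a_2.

a_2 = 2/pi ∫_0^{pi} (u**2 + 3*u) cos(2*u) du.
Integrating by parts twice (tabular method), an antiderivative of (u**2 + 3*u) cos(2*u) is u**2*sin(2*u)/2 + 3*u*sin(2*u)/2 + u*cos(2*u)/2 - sin(2*u)/4 + 3*cos(2*u)/4; evaluating from 0 to pi: ∫_{0}^{pi} (u**2 + 3*u) cos(2*u) du = (3/4 + pi/2) - (3/4) = pi/2.
Hence a_2 = (2/pi)·(pi/2) = 1.

1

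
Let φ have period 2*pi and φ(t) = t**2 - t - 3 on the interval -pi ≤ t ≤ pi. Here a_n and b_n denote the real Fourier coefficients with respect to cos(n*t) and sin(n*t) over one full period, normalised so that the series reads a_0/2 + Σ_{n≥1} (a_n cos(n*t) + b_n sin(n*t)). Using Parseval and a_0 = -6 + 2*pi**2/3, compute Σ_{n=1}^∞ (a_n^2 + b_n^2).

Parseval: a_0^2/2 + Σ_{n≥1} (a_n^2+b_n^2) = 1/pi ∫_{-pi}^{pi} φ(t)^2 dt = -10*pi**2/3 + 18 + 2*pi**4/5.
Subtract a_0^2/2 = 2*(9 - pi**2)**2/9: Σ (a_n^2+b_n^2) = 2*pi**2*(15 + 4*pi**2)/45.

2*pi**2*(15 + 4*pi**2)/45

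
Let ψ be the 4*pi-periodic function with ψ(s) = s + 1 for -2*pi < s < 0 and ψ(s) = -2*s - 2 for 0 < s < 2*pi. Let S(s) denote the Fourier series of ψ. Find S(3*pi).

s = 3*pi differs from s = -pi by 1 full period(s), and the series is 4*pi-periodic.
ψ is continuous at s = -pi with value 1 - pi, so the series converges to 1 - pi there.

1 - pi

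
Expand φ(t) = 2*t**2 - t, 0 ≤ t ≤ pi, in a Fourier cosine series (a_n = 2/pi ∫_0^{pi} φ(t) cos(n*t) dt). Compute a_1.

-8 + 4/pi

a_1 = 2/pi ∫_0^{pi} (2*t**2 - t) cos(t) dt.
Integrating by parts twice (tabular method), an antiderivative of (2*t**2 - t) cos(t) is 2*t**2*sin(t) - t*sin(t) + 4*t*cos(t) - 4*sin(t) - cos(t); evaluating from 0 to pi: ∫_{0}^{pi} (2*t**2 - t) cos(t) dt = (1 - 4*pi) - (-1) = 2 - 4*pi.
Hence a_1 = (2/pi)·(2 - 4*pi) = -8 + 4/pi.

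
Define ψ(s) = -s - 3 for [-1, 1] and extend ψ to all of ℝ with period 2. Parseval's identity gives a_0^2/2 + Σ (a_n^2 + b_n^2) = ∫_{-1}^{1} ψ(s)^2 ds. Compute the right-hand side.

56/3

∫_{-1}^{1} ψ(s)^2 ds = 56/3.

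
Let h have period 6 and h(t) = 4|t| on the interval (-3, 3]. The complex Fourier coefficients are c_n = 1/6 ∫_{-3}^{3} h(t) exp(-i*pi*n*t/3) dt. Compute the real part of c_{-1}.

-24/pi**2

Since h is real-valued, Re(c_{-1}) = 1/6 ∫_{-3}^{3} h(t) cos(-pi*t/3) dt = a_{1}/2.
h is even and cos(-pi*t/3) is even, so the integrand is even: ∫_{-3}^{3} h(t) cos(-pi*t/3) dt = 2∫_0^{3} h(t) cos(-pi*t/3) dt.
Integrating by parts (boundary term plus one more integral), an antiderivative of (4*t) cos(-pi*t/3) is 12*t*sin(pi*t/3)/pi + 36*cos(pi*t/3)/pi**2; evaluating from 0 to 3: ∫_{0}^{3} (4*t) cos(-pi*t/3) dt = (-36/pi**2) - (36/pi**2) = -72/pi**2.
So ∫_{-3}^{3} h(t) cos(-pi*t/3) dt = -144/pi**2.
Hence Re(c_{-1}) = (1/6)·(-144/pi**2) = -24/pi**2.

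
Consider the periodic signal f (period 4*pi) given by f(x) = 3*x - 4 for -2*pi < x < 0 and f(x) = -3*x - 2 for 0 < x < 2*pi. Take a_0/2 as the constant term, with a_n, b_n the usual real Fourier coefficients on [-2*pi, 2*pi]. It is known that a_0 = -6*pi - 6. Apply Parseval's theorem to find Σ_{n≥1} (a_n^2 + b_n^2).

2 + 6*pi**2

Parseval: a_0^2/2 + Σ_{n≥1} (a_n^2+b_n^2) = (1/(2*pi)) ∫_{-2*pi}^{2*pi} f(x)^2 dx = 20 + 36*pi + 24*pi**2.
Subtract a_0^2/2 = 18*(1 + pi)**2: Σ (a_n^2+b_n^2) = 2 + 6*pi**2.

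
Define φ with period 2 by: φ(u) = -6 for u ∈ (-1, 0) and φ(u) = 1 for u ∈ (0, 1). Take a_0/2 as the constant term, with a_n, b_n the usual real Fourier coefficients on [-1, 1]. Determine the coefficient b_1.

14/pi

b_1 = ∫_{-1}^{1} φ(u) sin(pi*u) du.
Split the integral at the breakpoints.
Directly, an antiderivative of (-6) sin(pi*u) is 6*cos(pi*u)/pi; evaluating from -1 to 0: ∫_{-1}^{0} (-6) sin(pi*u) du = (6/pi) - (-6/pi) = 12/pi.
Directly, an antiderivative of (1) sin(pi*u) is -cos(pi*u)/pi; evaluating from 0 to 1: ∫_{0}^{1} (1) sin(pi*u) du = (1/pi) - (-1/pi) = 2/pi.
Summing the pieces gives b_1 = 14/pi.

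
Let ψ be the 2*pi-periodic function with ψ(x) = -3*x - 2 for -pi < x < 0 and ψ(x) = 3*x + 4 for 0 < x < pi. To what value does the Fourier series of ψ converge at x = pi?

At x = pi the one-sided limits are ψ(pi^-) = 4 + 3*pi and ψ(pi^+) = -2 + 3*pi.
By Dirichlet's theorem the series converges to their average, [(4 + 3*pi) + (-2 + 3*pi)]/2 = 1 + 3*pi.

1 + 3*pi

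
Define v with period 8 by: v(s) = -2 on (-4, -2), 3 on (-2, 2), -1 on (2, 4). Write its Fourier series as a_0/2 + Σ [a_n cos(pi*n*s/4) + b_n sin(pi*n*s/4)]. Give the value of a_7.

-9/(7*pi)

a_7 = 1/4 ∫_{-4}^{4} v(s) cos(7*pi*s/4) ds.
Split the integral at the breakpoints.
Directly, an antiderivative of (-2) cos(7*pi*s/4) is -8*sin(7*pi*s/4)/(7*pi); evaluating from -4 to -2: ∫_{-4}^{-2} (-2) cos(7*pi*s/4) ds = (-8/(7*pi)) - (0) = -8/(7*pi).
Directly, an antiderivative of (3) cos(7*pi*s/4) is 12*sin(7*pi*s/4)/(7*pi); evaluating from -2 to 2: ∫_{-2}^{2} (3) cos(7*pi*s/4) ds = (-12/(7*pi)) - (12/(7*pi)) = -24/(7*pi).
Directly, an antiderivative of (-1) cos(7*pi*s/4) is -4*sin(7*pi*s/4)/(7*pi); evaluating from 2 to 4: ∫_{2}^{4} (-1) cos(7*pi*s/4) ds = (0) - (4/(7*pi)) = -4/(7*pi).
Summing the pieces and multiplying by (1/4) gives a_7 = -9/(7*pi).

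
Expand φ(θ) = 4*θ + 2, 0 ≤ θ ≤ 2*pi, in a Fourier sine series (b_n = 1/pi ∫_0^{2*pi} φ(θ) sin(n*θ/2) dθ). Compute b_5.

b_5 = 1/pi ∫_0^{2*pi} (4*θ + 2) sin(5*θ/2) dθ.
Integrating by parts (boundary term plus one more integral), an antiderivative of (4*θ + 2) sin(5*θ/2) is -8*θ*cos(5*θ/2)/5 + 16*sin(5*θ/2)/25 - 4*cos(5*θ/2)/5; evaluating from 0 to 2*pi: ∫_{0}^{2*pi} (4*θ + 2) sin(5*θ/2) dθ = (4/5 + 16*pi/5) - (-4/5) = 8/5 + 16*pi/5.
Hence b_5 = (1/pi)·(8/5 + 16*pi/5) = 8*(1 + 2*pi)/(5*pi).

8*(1 + 2*pi)/(5*pi)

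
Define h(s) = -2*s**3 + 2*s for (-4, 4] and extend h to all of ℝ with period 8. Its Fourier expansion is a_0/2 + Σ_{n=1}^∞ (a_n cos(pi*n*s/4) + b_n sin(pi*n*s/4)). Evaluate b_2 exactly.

-192/pi**3 + 120/pi

b_2 = 1/4 ∫_{-4}^{4} h(s) sin(pi*s/2) ds.
h is odd and sin(pi*s/2) is odd, so the integrand is even and b_2 = 1/2 ∫_0^{4} h(s) sin(pi*s/2) ds.
Integrating by parts three times (tabular method), an antiderivative of (-2*s**3 + 2*s) sin(pi*s/2) is 4*s**3*cos(pi*s/2)/pi - 24*s**2*sin(pi*s/2)/pi**2 - 96*s*cos(pi*s/2)/pi**3 - 4*s*cos(pi*s/2)/pi + 8*sin(pi*s/2)/pi**2 + 192*sin(pi*s/2)/pi**4; evaluating from 0 to 4: ∫_{0}^{4} (-2*s**3 + 2*s) sin(pi*s/2) ds = (-384/pi**3 + 240/pi) - (0) = -384/pi**3 + 240/pi.
Hence b_2 = (1/2)·(-384/pi**3 + 240/pi) = -192/pi**3 + 120/pi.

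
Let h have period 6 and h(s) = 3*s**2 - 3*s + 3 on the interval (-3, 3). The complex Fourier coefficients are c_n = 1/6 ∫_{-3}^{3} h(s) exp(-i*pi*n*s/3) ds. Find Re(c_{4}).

27/(8*pi**2)

Since h is real-valued, Re(c_{4}) = 1/6 ∫_{-3}^{3} h(s) cos(4*pi*s/3) ds = a_{4}/2.
Integrating by parts twice (tabular method), an antiderivative of (3*s**2 - 3*s + 3) cos(4*pi*s/3) is 9*s**2*sin(4*pi*s/3)/(4*pi) - 9*s*sin(4*pi*s/3)/(4*pi) + 27*s*cos(4*pi*s/3)/(8*pi**2) - 81*sin(4*pi*s/3)/(32*pi**3) + 9*sin(4*pi*s/3)/(4*pi) - 27*cos(4*pi*s/3)/(16*pi**2); evaluating from -3 to 3: ∫_{-3}^{3} (3*s**2 - 3*s + 3) cos(4*pi*s/3) ds = (135/(16*pi**2)) - (-189/(16*pi**2)) = 81/(4*pi**2).
Hence Re(c_{4}) = (1/6)·(81/(4*pi**2)) = 27/(8*pi**2).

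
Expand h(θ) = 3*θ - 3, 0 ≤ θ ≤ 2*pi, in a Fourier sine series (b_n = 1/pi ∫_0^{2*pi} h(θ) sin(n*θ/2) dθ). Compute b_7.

b_7 = 1/pi ∫_0^{2*pi} (3*θ - 3) sin(7*θ/2) dθ.
Integrating by parts (boundary term plus one more integral), an antiderivative of (3*θ - 3) sin(7*θ/2) is -6*θ*cos(7*θ/2)/7 + 12*sin(7*θ/2)/49 + 6*cos(7*θ/2)/7; evaluating from 0 to 2*pi: ∫_{0}^{2*pi} (3*θ - 3) sin(7*θ/2) dθ = (-6/7 + 12*pi/7) - (6/7) = -12/7 + 12*pi/7.
Hence b_7 = (1/pi)·(-12/7 + 12*pi/7) = 12*(-1 + pi)/(7*pi).

12*(-1 + pi)/(7*pi)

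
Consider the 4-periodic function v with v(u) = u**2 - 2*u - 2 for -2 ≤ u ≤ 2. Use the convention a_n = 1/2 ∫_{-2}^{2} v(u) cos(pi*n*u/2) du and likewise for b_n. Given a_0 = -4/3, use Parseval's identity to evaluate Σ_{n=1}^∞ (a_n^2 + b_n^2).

Parseval: a_0^2/2 + Σ_{n≥1} (a_n^2+b_n^2) = 1/2 ∫_{-2}^{2} v(u)^2 du = 72/5.
Subtract a_0^2/2 = 8/9: Σ (a_n^2+b_n^2) = 608/45.

608/45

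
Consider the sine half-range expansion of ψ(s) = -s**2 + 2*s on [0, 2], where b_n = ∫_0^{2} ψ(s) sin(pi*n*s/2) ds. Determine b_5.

b_5 = ∫_0^{2} (-s**2 + 2*s) sin(5*pi*s/2) ds.
Integrating by parts twice (tabular method), an antiderivative of (-s**2 + 2*s) sin(5*pi*s/2) is 2*s**2*cos(5*pi*s/2)/(5*pi) - 8*s*sin(5*pi*s/2)/(25*pi**2) - 4*s*cos(5*pi*s/2)/(5*pi) + 8*sin(5*pi*s/2)/(25*pi**2) - 16*cos(5*pi*s/2)/(125*pi**3); evaluating from 0 to 2: ∫_{0}^{2} (-s**2 + 2*s) sin(5*pi*s/2) ds = (16/(125*pi**3)) - (-16/(125*pi**3)) = 32/(125*pi**3).
Hence b_5 = 32/(125*pi**3).

32/(125*pi**3)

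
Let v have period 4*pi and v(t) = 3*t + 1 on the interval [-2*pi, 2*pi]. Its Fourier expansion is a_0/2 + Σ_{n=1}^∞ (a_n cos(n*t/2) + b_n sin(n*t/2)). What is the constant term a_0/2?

1

a_0 = (1/(2*pi)) ∫_{-2*pi}^{2*pi} v(t) dt = (1/(2*pi)) · (4*pi) = 2.
So the constant term a_0/2 = 1.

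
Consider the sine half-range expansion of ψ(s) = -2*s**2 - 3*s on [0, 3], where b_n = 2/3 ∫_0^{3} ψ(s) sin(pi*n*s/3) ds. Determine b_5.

18*(8 - 75*pi**2)/(125*pi**3)

b_5 = 2/3 ∫_0^{3} (-2*s**2 - 3*s) sin(5*pi*s/3) ds.
Integrating by parts twice (tabular method), an antiderivative of (-2*s**2 - 3*s) sin(5*pi*s/3) is 6*s**2*cos(5*pi*s/3)/(5*pi) - 36*s*sin(5*pi*s/3)/(25*pi**2) + 9*s*cos(5*pi*s/3)/(5*pi) - 27*sin(5*pi*s/3)/(25*pi**2) - 108*cos(5*pi*s/3)/(125*pi**3); evaluating from 0 to 3: ∫_{0}^{3} (-2*s**2 - 3*s) sin(5*pi*s/3) ds = (27*(4 - 75*pi**2)/(125*pi**3)) - (-108/(125*pi**3)) = 27*(8 - 75*pi**2)/(125*pi**3).
Hence b_5 = (2/3)·(27*(8 - 75*pi**2)/(125*pi**3)) = 18*(8 - 75*pi**2)/(125*pi**3).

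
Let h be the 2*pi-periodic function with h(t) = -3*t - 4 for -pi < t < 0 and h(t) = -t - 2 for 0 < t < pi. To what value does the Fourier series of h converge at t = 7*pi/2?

t = 7*pi/2 differs from t = -pi/2 by 2 full period(s), and the series is 2*pi-periodic.
h is continuous at t = -pi/2 with value -4 + 3*pi/2, so the series converges to -4 + 3*pi/2 there.

-4 + 3*pi/2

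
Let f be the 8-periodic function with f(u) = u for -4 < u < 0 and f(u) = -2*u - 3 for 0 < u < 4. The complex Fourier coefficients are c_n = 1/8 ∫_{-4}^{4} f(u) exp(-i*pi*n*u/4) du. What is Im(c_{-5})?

Since f is real-valued, Im(c_{-5}) = -1/8 ∫_{-4}^{4} f(u) sin(-5*pi*u/4) du = b_{5}/2.
Split the integral at the breakpoints.
Integrating by parts (boundary term plus one more integral), an antiderivative of (u) sin(-5*pi*u/4) is 4*u*cos(5*pi*u/4)/(5*pi) - 16*sin(5*pi*u/4)/(25*pi**2); evaluating from -4 to 0: ∫_{-4}^{0} (u) sin(-5*pi*u/4) du = (0) - (16/(5*pi)) = -16/(5*pi).
Integrating by parts (boundary term plus one more integral), an antiderivative of (-2*u - 3) sin(-5*pi*u/4) is -8*u*cos(5*pi*u/4)/(5*pi) + 32*sin(5*pi*u/4)/(25*pi**2) - 12*cos(5*pi*u/4)/(5*pi); evaluating from 0 to 4: ∫_{0}^{4} (-2*u - 3) sin(-5*pi*u/4) du = (44/(5*pi)) - (-12/(5*pi)) = 56/(5*pi).
So ∫_{-4}^{4} f(u) sin(-5*pi*u/4) du = 8/pi.
Hence Im(c_{-5}) = (-1/8)·(8/pi) = -1/pi.

-1/pi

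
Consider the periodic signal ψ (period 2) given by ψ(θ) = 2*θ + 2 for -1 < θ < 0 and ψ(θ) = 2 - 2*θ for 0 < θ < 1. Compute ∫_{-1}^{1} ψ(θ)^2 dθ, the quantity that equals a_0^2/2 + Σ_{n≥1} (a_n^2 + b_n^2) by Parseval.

8/3

∫_{-1}^{1} ψ(θ)^2 dθ = 8/3.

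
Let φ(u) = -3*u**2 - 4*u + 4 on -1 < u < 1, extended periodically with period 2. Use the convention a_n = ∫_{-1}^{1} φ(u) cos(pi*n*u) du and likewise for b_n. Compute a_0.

a_0 = ∫_{-1}^{1} φ(u) du = 6.

6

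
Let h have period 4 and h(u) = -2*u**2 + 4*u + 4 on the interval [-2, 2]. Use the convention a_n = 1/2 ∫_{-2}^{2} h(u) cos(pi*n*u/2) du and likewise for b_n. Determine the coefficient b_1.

b_1 = 1/2 ∫_{-2}^{2} h(u) sin(pi*u/2) du.
Integrating by parts twice (tabular method), an antiderivative of (-2*u**2 + 4*u + 4) sin(pi*u/2) is 4*u**2*cos(pi*u/2)/pi - 16*u*sin(pi*u/2)/pi**2 - 8*u*cos(pi*u/2)/pi + 16*sin(pi*u/2)/pi**2 - 8*cos(pi*u/2)/pi - 32*cos(pi*u/2)/pi**3; evaluating from -2 to 2: ∫_{-2}^{2} (-2*u**2 + 4*u + 4) sin(pi*u/2) du = (32/pi**3 + 8/pi) - (-24/pi + 32/pi**3) = 32/pi.
Hence b_1 = (1/2)·(32/pi) = 16/pi.

16/pi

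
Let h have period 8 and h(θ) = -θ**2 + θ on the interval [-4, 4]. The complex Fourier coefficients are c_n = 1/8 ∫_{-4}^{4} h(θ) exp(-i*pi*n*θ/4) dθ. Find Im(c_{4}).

Since h is real-valued, Im(c_{4}) = -1/8 ∫_{-4}^{4} h(θ) sin(pi*θ) dθ = -b_{4}/2.
Integrating by parts twice (tabular method), an antiderivative of (-θ**2 + θ) sin(pi*θ) is θ**2*cos(pi*θ)/pi - 2*θ*sin(pi*θ)/pi**2 - θ*cos(pi*θ)/pi + sin(pi*θ)/pi**2 - 2*cos(pi*θ)/pi**3; evaluating from -4 to 4: ∫_{-4}^{4} (-θ**2 + θ) sin(pi*θ) dθ = (-2/pi**3 + 12/pi) - (-2/pi**3 + 20/pi) = -8/pi.
Hence Im(c_{4}) = (-1/8)·(-8/pi) = 1/pi.

1/pi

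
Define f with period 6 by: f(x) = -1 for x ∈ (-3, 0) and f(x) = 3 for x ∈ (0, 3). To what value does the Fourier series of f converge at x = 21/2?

-1

x = 21/2 differs from x = -3/2 by 2 full period(s), and the series is 6-periodic.
f is continuous at x = -3/2 with value -1, so the series converges to -1 there.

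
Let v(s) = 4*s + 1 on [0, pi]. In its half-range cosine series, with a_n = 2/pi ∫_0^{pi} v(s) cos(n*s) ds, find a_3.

-16/(9*pi)

a_3 = 2/pi ∫_0^{pi} (4*s + 1) cos(3*s) ds.
Integrating by parts (boundary term plus one more integral), an antiderivative of (4*s + 1) cos(3*s) is 4*s*sin(3*s)/3 + sin(3*s)/3 + 4*cos(3*s)/9; evaluating from 0 to pi: ∫_{0}^{pi} (4*s + 1) cos(3*s) ds = (-4/9) - (4/9) = -8/9.
Hence a_3 = (2/pi)·(-8/9) = -16/(9*pi).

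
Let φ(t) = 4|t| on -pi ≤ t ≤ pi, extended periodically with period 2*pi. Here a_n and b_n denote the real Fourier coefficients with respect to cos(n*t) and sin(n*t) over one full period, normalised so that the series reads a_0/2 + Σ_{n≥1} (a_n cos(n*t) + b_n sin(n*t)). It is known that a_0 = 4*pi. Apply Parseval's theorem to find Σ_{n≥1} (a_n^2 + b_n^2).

Parseval: a_0^2/2 + Σ_{n≥1} (a_n^2+b_n^2) = 1/pi ∫_{-pi}^{pi} φ(t)^2 dt = 32*pi**2/3.
Subtract a_0^2/2 = 8*pi**2: Σ (a_n^2+b_n^2) = 8*pi**2/3.

8*pi**2/3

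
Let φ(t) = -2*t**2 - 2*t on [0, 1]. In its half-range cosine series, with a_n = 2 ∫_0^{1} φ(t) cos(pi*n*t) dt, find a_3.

16/(9*pi**2)

a_3 = 2 ∫_0^{1} (-2*t**2 - 2*t) cos(3*pi*t) dt.
Integrating by parts twice (tabular method), an antiderivative of (-2*t**2 - 2*t) cos(3*pi*t) is -2*t**2*sin(3*pi*t)/(3*pi) - 2*t*sin(3*pi*t)/(3*pi) - 4*t*cos(3*pi*t)/(9*pi**2) + 4*sin(3*pi*t)/(27*pi**3) - 2*cos(3*pi*t)/(9*pi**2); evaluating from 0 to 1: ∫_{0}^{1} (-2*t**2 - 2*t) cos(3*pi*t) dt = (2/(3*pi**2)) - (-2/(9*pi**2)) = 8/(9*pi**2).
Hence a_3 = 2·(8/(9*pi**2)) = 16/(9*pi**2).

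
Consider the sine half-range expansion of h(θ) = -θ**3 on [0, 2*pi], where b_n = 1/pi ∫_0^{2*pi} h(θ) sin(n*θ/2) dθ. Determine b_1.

96 - 16*pi**2

b_1 = 1/pi ∫_0^{2*pi} (-θ**3) sin(θ/2) dθ.
Integrating by parts three times (tabular method), an antiderivative of (-θ**3) sin(θ/2) is 2*θ**3*cos(θ/2) - 12*θ**2*sin(θ/2) - 48*θ*cos(θ/2) + 96*sin(θ/2); evaluating from 0 to 2*pi: ∫_{0}^{2*pi} (-θ**3) sin(θ/2) dθ = (16*pi*(6 - pi**2)) - (0) = 16*pi*(6 - pi**2).
Hence b_1 = (1/pi)·(16*pi*(6 - pi**2)) = 96 - 16*pi**2.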